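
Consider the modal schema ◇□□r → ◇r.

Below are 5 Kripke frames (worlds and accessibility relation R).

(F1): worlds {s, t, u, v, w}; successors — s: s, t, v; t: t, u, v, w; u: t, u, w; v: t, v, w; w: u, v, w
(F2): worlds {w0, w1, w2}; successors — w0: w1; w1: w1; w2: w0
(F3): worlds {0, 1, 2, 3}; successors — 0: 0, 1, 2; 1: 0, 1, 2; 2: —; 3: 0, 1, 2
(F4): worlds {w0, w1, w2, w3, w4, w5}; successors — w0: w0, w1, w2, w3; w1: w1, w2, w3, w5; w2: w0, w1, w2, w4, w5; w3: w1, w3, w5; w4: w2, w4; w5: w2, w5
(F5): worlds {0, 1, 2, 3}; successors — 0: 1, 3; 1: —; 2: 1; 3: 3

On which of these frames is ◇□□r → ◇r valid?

Frame correspondent (Sahlqvist): ∀x ∀y (xRy → ∃w (yR²w ∧ xRw)) — i.e. a generalized confluence (Geach) condition.
(F1): satisfies the condition.
(F2): fails — w2Rw0 but no w with w0R²w and w2Rw.
(F3): fails — 0R2 but no w with 2R²w and 0Rw.
(F4): satisfies the condition.
(F5): fails — 0R1 but no w with 1R²w and 0Rw.

(F1), (F4)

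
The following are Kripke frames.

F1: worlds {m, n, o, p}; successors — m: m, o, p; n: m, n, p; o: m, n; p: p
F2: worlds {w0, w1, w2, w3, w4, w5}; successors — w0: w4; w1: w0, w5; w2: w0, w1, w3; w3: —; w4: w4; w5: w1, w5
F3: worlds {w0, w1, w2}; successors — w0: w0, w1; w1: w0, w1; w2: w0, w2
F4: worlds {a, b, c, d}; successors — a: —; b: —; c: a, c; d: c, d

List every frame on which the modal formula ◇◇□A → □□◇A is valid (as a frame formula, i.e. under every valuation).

The schema corresponds to a generalized confluence (Geach) condition: ∀x ∀y ∀z ((xR²y ∧ xR²z) → ∃w (yRw ∧ zRw)).
F1: fails — mR²o, mR²p but no w with oRw and pRw.
F2: fails — w1R²w1, w1R²w4 but no w with w1Rw and w4Rw.
F3: condition met.
F4: fails — cR²a, cR²a but no w with aRw and aRw.

F3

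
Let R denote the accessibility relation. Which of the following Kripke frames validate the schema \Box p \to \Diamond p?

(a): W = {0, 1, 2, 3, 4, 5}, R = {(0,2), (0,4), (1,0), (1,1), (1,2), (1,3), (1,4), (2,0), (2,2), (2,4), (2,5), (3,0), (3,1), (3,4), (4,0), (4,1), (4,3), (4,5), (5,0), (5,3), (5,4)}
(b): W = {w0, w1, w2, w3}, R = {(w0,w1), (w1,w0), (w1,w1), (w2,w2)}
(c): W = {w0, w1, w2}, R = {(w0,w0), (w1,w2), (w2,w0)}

The schema corresponds to seriality: \forall x \exists y Rxy.
(a): satisfies the condition.
(b): fails — world w3 has no successor.
(c): satisfies the condition.

(a), (c)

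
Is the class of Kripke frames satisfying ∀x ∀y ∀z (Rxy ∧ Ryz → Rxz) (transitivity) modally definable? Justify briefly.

Definable; □p → □□p defines it

The condition is transitivity. A defining modal formula is □p → □□p.
Suppose □p→□□p is valid. Take Rxy, Ryz and set V(p)={w : Rxw}. Then □p at x, so □□p at x, so □p at y, so p at z, i.e. Rxz.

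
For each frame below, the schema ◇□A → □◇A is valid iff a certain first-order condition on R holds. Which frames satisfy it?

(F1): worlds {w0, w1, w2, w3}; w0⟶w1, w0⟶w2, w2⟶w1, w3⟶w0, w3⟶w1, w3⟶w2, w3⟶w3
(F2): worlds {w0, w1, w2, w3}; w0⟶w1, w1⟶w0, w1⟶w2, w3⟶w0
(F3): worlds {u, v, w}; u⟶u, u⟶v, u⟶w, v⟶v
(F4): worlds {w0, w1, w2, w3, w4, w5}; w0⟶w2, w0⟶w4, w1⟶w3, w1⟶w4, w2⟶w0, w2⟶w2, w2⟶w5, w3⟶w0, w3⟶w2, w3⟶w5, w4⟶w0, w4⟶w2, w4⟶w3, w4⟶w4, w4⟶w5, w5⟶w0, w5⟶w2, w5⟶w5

(F4)

The schema corresponds to convergence: ∀x ∀y ∀z (Rxy ∧ Rxz → ∃w (Ryw ∧ Rzw)).
(F1): fails — Rw0w1 and Rw0w1 but w1 and w1 have no common successor.
(F2): fails — Rw1w2 and Rw1w2 but w2 and w2 have no common successor.
(F3): fails — Ruv and Ruw but v and w have no common successor.
(F4): condition met.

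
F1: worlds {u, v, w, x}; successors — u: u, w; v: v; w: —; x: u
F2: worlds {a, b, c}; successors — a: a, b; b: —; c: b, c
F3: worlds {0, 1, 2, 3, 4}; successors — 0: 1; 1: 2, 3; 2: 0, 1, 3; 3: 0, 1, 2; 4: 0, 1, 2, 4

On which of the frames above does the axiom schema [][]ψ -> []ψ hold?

F1, F2

Frame correspondent (Sahlqvist): forall x forall y (Rxy -> exists z (Rxz & Rzy)) — i.e. density.
F1: condition met.
F2: condition met.
F3: fails — R01 but no z with R0z and Rz1.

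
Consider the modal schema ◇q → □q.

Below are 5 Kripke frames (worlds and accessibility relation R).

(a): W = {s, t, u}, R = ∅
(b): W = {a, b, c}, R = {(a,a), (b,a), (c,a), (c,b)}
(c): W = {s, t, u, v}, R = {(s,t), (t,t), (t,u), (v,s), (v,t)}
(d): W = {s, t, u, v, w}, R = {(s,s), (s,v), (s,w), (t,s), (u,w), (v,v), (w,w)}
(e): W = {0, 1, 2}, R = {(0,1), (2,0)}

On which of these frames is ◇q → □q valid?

(a), (e)

This is the axiom for partial functionality; its first-order frame correspondent is ∀x ∀y ∀z (Rxy ∧ Rxz → y = z).
(a): holds.
(b): fails — c sees both a and b.
(c): fails — t sees both t and u.
(d): fails — s sees both s and v.
(e): holds.
Valid on: (a), (e).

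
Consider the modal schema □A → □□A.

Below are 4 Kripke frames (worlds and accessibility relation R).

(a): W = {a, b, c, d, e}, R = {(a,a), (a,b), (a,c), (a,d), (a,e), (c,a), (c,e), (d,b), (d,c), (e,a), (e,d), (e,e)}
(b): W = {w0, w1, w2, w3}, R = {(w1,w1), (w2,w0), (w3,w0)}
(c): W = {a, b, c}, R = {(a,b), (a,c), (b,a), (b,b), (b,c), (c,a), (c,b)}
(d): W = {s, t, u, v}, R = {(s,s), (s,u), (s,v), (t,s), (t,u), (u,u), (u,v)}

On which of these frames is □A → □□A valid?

The schema corresponds to transitivity: ∀x ∀y ∀z (Rxy ∧ Ryz → Rxz).
(a): fails — Rdc and Rce but not Rde.
(b): condition met.
(c): fails — Rab and Rba but not Raa.
(d): fails — Rts and Rsv but not Rtv.

(b)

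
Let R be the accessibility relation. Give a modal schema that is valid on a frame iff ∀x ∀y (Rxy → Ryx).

q → □◇q

A defining formula is q → □◇q (the B axiom).
Suppose q→□◇q is valid. Take Rxy and set V(q)={x}. Then q at x, so □◇q at x, so ◇q at y, so some z with Ryz has q; z=x, i.e. Ryx.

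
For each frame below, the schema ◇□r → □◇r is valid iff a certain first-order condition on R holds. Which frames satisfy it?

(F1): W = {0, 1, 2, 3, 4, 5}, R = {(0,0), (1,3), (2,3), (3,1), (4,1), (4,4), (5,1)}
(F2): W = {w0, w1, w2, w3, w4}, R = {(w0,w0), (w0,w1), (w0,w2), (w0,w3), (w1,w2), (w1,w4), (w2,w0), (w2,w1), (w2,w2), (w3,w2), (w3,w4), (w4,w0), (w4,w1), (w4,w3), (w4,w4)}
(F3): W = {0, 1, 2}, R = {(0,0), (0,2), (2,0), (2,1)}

This is the axiom for convergence; its first-order frame correspondent is ∀x ∀y ∀z (Rxy ∧ Rxz → ∃w (Ryw ∧ Rzw)).
(F1): fails — R44 and R41 but 4 and 1 have no common successor.
(F2): satisfies the condition.
(F3): fails — R20 and R21 but 0 and 1 have no common successor.
Valid on: (F2).

(F2)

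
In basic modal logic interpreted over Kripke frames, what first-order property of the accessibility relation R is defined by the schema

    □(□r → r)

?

Suppose □(□r→r) is valid. Take Rxy and set V(r)={w : Ryw}. Then at y, □r holds; since □(□r→r) at x, □r→r at y, so r at y, i.e. Ryy.

shift-reflexivity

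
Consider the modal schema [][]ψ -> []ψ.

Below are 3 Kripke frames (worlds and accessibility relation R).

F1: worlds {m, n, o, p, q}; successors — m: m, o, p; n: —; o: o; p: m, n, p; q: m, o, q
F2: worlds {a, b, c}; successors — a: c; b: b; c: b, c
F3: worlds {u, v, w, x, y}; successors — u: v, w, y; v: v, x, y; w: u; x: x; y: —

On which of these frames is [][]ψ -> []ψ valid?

Frame correspondent (Sahlqvist): forall x forall y (Rxy -> exists z (Rxz & Rzy)) — i.e. density.
F1: holds.
F2: holds.
F3: fails — Ruw but no z with Ruz and Rzw.

F1, F2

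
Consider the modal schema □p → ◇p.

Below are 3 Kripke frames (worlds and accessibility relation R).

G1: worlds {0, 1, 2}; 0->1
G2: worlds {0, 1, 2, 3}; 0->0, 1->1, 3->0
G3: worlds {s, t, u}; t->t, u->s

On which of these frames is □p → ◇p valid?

Frame correspondent (Sahlqvist): ∀x ∃y Rxy — i.e. seriality.
G1: fails — world 1 has no successor.
G2: fails — world 2 has no successor.
G3: fails — world s has no successor.
Valid on no frame.

none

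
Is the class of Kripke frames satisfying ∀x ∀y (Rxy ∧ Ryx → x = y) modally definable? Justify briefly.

No — not modally definable

Modal frame validity is preserved under surjective bounded morphisms.
The 4-cycle (worlds 0,1,2,3 with 0→1→2→3→0) is antisymmetric. Sending even-indexed worlds to a and odd-indexed worlds to b is a surjective bounded morphism onto the two-world frame with a↔b, which is not antisymmetric.
So no modal formula (or set of formulas) defines exactly the antisymmetric frames.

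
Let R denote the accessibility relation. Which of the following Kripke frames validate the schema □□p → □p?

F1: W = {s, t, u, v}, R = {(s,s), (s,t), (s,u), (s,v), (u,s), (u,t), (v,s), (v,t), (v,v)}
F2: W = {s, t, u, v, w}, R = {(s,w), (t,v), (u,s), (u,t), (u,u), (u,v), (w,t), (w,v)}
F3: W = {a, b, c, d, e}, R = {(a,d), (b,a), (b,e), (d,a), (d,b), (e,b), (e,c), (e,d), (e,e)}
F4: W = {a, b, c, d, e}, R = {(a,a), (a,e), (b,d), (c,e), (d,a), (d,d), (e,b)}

Frame correspondent (Sahlqvist): ∀x ∀y (Rxy → ∃z (Rxz ∧ Rzy)) — i.e. density.
F1: satisfies the condition.
F2: fails — Rwt but no z with Rwz and Rzt.
F3: fails — Rba but no z with Rbz and Rza.
F4: fails — Reb but no z with Rez and Rzb.

F1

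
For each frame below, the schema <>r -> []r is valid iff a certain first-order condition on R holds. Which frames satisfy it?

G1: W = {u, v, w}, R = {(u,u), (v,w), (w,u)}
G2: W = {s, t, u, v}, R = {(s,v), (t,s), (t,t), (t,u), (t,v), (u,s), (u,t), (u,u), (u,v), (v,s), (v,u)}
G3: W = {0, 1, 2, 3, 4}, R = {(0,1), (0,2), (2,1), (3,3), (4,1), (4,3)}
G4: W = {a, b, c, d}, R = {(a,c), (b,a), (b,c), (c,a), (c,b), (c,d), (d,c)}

Frame correspondent (Sahlqvist): forall x forall y forall z (Rxy & Rxz -> y = z) — i.e. partial functionality.
G1: satisfies the condition.
G2: fails — t sees both s and t.
G3: fails — 0 sees both 1 and 2.
G4: fails — b sees both a and c.
Valid on: G1.

G1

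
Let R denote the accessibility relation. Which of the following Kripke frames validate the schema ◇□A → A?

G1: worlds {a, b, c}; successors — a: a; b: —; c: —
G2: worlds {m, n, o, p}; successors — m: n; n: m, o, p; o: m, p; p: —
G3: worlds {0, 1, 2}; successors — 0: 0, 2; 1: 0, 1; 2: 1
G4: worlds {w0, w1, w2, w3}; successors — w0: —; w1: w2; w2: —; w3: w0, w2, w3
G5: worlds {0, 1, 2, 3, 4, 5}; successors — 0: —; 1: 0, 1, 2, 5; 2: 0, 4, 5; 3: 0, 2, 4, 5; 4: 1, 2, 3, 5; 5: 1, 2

G1

Frame correspondent (Sahlqvist): ∀x ∀y (Rxy → Ryx) — i.e. symmetry.
G1: satisfies the condition.
G2: fails — Rom but not Rmo.
G3: fails — R10 but not R01.
G4: fails — Rw1w2 but not Rw2w1.
G5: fails — R10 but not R01.
Valid on: G1.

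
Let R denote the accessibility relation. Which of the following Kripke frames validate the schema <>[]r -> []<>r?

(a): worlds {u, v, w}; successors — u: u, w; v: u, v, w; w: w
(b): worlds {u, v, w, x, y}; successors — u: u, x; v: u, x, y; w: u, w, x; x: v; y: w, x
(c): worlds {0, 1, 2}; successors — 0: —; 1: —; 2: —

(a), (c)

This is the axiom for convergence; its first-order frame correspondent is forall x forall y forall z (Rxy & Rxz -> exists w (Ryw & Rzw)).
(a): condition met.
(b): fails — Ruu and Rux but u and x have no common successor.
(c): condition met.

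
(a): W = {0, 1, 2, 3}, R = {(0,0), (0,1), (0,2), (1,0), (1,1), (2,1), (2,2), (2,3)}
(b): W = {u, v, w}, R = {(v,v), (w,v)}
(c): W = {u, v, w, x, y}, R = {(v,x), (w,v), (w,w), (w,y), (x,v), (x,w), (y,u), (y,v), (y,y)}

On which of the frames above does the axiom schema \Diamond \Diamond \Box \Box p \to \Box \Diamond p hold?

(b)

The schema corresponds to a generalized confluence (Geach) condition: \forall x \forall y \forall z ((x R^2 y \wedge xRz) \to \exists w (y R^2 w \wedge zRw)).
(a): fails — 0R²3, 0R0 but no w with 3R²w and 0Rw.
(b): ✓.
(c): fails — wR²u, wRv but no t with uR²t and vRt.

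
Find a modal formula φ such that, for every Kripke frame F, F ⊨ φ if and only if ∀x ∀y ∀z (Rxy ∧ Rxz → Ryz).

◇s → □◇s

The condition is the Euclidean property. The 5 schema ◇s → □◇s defines it.
Suppose ◇s→□◇s is valid. Take Rxy, Rxz and set V(s)={y}. Then ◇s at x, so □◇s at x, so ◇s at z, so some w with Rzw has s; w=y, i.e. Rzy. By symmetry of the argument, Ryz.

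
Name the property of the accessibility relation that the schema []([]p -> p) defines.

shift-reflexivity

Suppose □(□p→p) is valid. Take Rxy and set V(p)={w : Ryw}. Then at y, □p holds; since □(□p→p) at x, □p→p at y, so p at y, i.e. Ryy.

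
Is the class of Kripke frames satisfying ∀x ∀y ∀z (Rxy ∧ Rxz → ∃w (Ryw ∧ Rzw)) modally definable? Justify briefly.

Yes — defined by ◇□r → □◇r

The condition is convergence. A defining modal formula is ◇□r → □◇r.
Suppose ◇□r→□◇r is valid. Take Rxy, Rxz and set V(r)={w : Ryw}. Then □r at y so ◇□r at x, so □◇r at x, so ◇r at z, giving w with Rzw and Ryw.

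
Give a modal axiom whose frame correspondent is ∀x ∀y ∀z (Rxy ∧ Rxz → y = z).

The condition is partial functionality. The CD schema ◇ψ → □ψ defines it.
Suppose ◇ψ→□ψ is valid. Take Rxy, Rxz and set V(ψ)={y}. Then ◇ψ at x, so □ψ at x, so ψ at z, i.e. z=y.

◇ψ → □ψ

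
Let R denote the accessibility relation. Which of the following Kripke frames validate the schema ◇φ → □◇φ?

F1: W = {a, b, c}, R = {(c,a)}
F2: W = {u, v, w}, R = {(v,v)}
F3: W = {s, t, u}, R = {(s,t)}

F2

This is the axiom for the Euclidean property; its first-order frame correspondent is ∀x ∀y ∀z (Rxy ∧ Rxz → Ryz).
F1: fails — Rca and Rca but not Raa.
F2: condition met.
F3: fails — Rst and Rst but not Rtt.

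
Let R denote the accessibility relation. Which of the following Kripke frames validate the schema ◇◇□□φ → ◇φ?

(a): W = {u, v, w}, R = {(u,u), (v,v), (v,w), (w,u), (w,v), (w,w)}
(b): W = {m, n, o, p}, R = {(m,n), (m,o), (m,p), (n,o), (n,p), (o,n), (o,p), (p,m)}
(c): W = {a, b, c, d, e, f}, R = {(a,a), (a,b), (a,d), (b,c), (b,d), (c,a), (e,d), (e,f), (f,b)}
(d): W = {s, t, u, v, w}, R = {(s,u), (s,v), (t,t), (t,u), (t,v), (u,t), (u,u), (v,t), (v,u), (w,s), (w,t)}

This is the axiom for a generalized confluence (Geach) condition; its first-order frame correspondent is ∀x ∀y (xR²y → ∃w (yR²w ∧ xRw)).
(a): fails — vR²u but no t with uR²t and vRt.
(b): fails — pR²p but no w with pR²w and pRw.
(c): fails — aR²d but no w with dR²w and aRw.
(d): condition met.
Valid on: (d).

(d)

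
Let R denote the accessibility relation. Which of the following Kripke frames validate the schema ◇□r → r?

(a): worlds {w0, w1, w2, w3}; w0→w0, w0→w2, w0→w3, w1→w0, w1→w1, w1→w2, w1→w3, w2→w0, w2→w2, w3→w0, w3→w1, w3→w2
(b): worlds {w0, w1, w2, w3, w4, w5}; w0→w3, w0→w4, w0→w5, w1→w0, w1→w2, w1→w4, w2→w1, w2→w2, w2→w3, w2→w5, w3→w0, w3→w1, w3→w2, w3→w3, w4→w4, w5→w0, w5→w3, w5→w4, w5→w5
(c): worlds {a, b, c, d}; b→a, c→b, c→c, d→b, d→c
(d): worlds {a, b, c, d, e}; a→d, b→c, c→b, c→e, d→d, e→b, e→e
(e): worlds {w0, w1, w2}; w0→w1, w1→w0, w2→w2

This is the axiom for symmetry; its first-order frame correspondent is ∀x ∀y (Rxy → Ryx).
(a): fails — Rw1w0 but not Rw0w1.
(b): fails — Rw3w1 but not Rw1w3.
(c): fails — Rdc but not Rcd.
(d): fails — Reb but not Rbe.
(e): holds.

(e)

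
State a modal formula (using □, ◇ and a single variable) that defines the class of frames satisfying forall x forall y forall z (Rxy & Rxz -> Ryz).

The condition is the Euclidean property. The 5 schema ◇ψ → □◇ψ defines it.
Suppose ◇ψ→□◇ψ is valid. Take Rxy, Rxz and set V(ψ)={y}. Then ◇ψ at x, so □◇ψ at x, so ◇ψ at z, so some w with Rzw has ψ; w=y, i.e. Rzy. By symmetry of the argument, Ryz.

◇ψ → □◇ψ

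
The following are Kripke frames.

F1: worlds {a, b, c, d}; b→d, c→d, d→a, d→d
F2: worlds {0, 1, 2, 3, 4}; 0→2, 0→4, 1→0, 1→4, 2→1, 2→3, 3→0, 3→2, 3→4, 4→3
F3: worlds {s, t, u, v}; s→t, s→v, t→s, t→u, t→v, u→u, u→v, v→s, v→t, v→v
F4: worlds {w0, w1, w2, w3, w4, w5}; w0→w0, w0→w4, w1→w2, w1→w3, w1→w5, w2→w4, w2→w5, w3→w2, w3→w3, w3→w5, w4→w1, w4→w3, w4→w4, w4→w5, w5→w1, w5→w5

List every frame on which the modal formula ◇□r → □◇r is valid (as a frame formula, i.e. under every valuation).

The schema corresponds to convergence: ∀x ∀y ∀z (Rxy ∧ Rxz → ∃w (Ryw ∧ Rzw)).
F1: fails — Rdd and Rda but d and a have no common successor.
F2: fails — R10 and R14 but 0 and 4 have no common successor.
F3: condition met.
F4: condition met.
Valid on: F3, F4.

F3, F4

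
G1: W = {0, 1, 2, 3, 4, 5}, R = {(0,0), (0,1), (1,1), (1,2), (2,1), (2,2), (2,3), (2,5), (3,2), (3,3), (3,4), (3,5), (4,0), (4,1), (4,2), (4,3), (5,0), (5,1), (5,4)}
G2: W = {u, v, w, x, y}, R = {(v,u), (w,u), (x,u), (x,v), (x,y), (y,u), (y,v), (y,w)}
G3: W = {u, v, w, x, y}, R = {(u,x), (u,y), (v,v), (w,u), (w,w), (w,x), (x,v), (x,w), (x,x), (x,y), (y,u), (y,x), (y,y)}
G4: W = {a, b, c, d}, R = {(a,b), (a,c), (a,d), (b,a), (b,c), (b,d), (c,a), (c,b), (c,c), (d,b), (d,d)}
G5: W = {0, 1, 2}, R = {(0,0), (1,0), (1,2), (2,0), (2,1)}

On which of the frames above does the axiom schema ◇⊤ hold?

The schema corresponds to seriality: ∀x ∃y Rxy.
G1: holds.
G2: fails — world u has no successor.
G3: holds.
G4: holds.
G5: holds.
Valid on: G1, G3, G4, G5.

G1, G3, G4, G5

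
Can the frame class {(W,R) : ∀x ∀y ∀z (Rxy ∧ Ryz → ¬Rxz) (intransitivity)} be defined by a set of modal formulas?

No

Modal frame validity is preserved under surjective bounded morphisms.
The 5-cycle (worlds s,t,u,v,w with s→t→u→v→w→s) is intransitive. Mapping every world to a single reflexive point • is a surjective bounded morphism; the reflexive point is not intransitive (R••∧R•• but R••).
So no modal formula (or set of formulas) defines exactly the intransitive frames.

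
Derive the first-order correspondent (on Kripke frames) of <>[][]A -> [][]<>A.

forall x forall y forall z ((xRy & x R^2 z) -> exists w (y R^2 w & zRw))

This is a Sahlqvist (Geach-type) schema ◇^1□^2A → □^2◇^1A.
Minimal-valuation argument: fix x; take any y with xR^1y and any z with xR^2z. Set V(A) to the set of worlds R-reachable from y in exactly 2 steps. Then □^2A holds at y, so the antecedent holds at x; validity forces ◇^1A at z, giving a w with zR^1w and yR^2w.
First-order correspondent: forall x forall y forall z ((xRy & x R^2 z) -> exists w (y R^2 w & zRw)).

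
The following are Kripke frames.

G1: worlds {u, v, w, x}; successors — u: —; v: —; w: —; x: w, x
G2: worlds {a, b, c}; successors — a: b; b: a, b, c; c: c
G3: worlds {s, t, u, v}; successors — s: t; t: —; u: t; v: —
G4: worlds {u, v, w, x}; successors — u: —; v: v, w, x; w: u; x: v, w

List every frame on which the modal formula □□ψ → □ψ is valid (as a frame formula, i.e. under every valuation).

This is the axiom for density; its first-order frame correspondent is ∀x ∀y (Rxy → ∃z (Rxz ∧ Rzy)).
G1: satisfies the condition.
G2: satisfies the condition.
G3: fails — Rut but no z with Ruz and Rzt.
G4: fails — Rwu but no z with Rwz and Rzu.
Valid on: G1, G2.

G1, G2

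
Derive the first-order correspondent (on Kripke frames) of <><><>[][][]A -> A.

forall x forall y (x R^3 y -> exists w (y R^3 w & x = w))

This is a Sahlqvist (Geach-type) schema ◇^3□^3A → □^0◇^0A.
Minimal-valuation argument: fix x; take any y with xR^3y and any z with xR^0z. Set V(A) to the set of worlds R-reachable from y in exactly 3 steps. Then □^3A holds at y, so the antecedent holds at x; validity forces ◇^0A at z, giving a w with zR^0w and yR^3w.
First-order correspondent: forall x forall y (x R^3 y -> exists w (y R^3 w & x = w)).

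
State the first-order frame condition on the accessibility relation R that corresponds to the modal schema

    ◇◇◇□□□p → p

This is a Sahlqvist (Geach-type) schema ◇^3□^3p → □^0◇^0p.
Minimal-valuation argument: fix x; take any y with xR^3y and any z with xR^0z. Set V(p) to the set of worlds R-reachable from y in exactly 3 steps. Then □^3p holds at y, so the antecedent holds at x; validity forces ◇^0p at z, giving a w with zR^0w and yR^3w.
First-order correspondent: ∀x ∀y (xR³y → ∃w (yR³w ∧ x = w)).

∀x ∀y (xR³y → ∃w (yR³w ∧ x = w))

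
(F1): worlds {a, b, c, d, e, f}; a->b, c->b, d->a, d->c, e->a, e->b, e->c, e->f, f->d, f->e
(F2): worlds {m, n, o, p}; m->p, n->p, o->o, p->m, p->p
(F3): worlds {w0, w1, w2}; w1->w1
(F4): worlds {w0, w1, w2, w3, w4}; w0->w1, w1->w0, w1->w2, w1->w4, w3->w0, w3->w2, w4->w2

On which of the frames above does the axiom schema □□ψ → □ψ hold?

(F2), (F3)

This is the axiom for density; its first-order frame correspondent is ∀x ∀y (Rxy → ∃z (Rxz ∧ Rzy)).
(F1): fails — Rdc but no z with Rdz and Rzc.
(F2): condition met.
(F3): condition met.
(F4): fails — Rw1w0 but no z with Rw1z and Rzw0.
Valid on: (F2), (F3).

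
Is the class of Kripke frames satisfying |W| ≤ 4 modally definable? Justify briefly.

Not modally definable

Modal frame validity is preserved under disjoint unions.
Any modal formula valid on each of 5 disjoint one-world frames is valid on their disjoint union (validity is preserved under disjoint unions). Each one-world frame has |W|=1≤4, but the union has |W|=5.
So the class is not modally definable.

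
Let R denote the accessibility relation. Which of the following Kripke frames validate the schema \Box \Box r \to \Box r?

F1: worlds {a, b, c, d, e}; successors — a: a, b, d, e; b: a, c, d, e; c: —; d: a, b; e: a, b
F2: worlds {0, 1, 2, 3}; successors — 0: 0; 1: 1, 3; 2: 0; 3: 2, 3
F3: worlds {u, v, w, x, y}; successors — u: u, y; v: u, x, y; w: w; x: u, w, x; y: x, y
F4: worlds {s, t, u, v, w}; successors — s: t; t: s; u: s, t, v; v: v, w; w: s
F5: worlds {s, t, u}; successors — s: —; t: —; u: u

F2, F3, F5

Frame correspondent (Sahlqvist): \forall x \forall y (Rxy \to \exists z (Rxz \wedge Rzy)) — i.e. density.
F1: fails — Rbc but no z with Rbz and Rzc.
F2: condition met.
F3: condition met.
F4: fails — Rts but no z with Rtz and Rzs.
F5: condition met.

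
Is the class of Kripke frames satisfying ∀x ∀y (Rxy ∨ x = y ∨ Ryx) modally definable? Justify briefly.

Not modally definable

Any modally definable frame class is closed under disjoint unions.
Take 3 disjoint single-world reflexive frames: each is trivially connected, but their disjoint union has 3 worlds with no edge between distinct components, so it is not connected.
So no modal formula (or set of formulas) defines exactly the connected frames.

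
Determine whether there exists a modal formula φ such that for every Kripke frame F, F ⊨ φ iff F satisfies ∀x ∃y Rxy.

Definable; □p → ◇p defines it

Yes: it is seriality, defined by the D schema □p → ◇p.
Suppose □p→◇p is valid. At any x set V(p)=W. Then □p at x, so ◇p at x, so x has a successor.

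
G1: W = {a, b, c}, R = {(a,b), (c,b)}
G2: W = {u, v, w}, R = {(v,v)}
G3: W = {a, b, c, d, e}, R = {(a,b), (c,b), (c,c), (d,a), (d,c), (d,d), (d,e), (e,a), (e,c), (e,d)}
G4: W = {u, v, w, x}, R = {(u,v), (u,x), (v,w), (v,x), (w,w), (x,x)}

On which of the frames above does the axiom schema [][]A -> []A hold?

This is the axiom for density; its first-order frame correspondent is forall x forall y (Rxy -> exists z (Rxz & Rzy)).
G1: fails — Rab but no z with Raz and Rzb.
G2: holds.
G3: fails — Rab but no z with Raz and Rzb.
G4: fails — Ruv but no z with Ruz and Rzv.
Valid on: G2.

G2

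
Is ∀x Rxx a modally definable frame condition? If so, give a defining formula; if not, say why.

Yes: it is reflexivity, defined by the T schema □r → r.
Suppose □r→r is valid. At any x set V(r)={w : Rxw}. Then □r holds at x, so r holds at x, i.e. Rxx.

Definable; □r → r defines it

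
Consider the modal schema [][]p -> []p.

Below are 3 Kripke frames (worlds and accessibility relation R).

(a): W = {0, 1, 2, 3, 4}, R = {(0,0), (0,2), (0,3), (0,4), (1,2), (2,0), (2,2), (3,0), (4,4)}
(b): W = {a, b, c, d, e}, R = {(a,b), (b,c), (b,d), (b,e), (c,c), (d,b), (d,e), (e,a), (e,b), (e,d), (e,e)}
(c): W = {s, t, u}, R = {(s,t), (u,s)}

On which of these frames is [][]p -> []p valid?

This is the axiom for density; its first-order frame correspondent is forall x forall y (Rxy -> exists z (Rxz & Rzy)).
(a): holds.
(b): fails — Rab but no z with Raz and Rzb.
(c): fails — Rus but no z with Ruz and Rzs.

(a)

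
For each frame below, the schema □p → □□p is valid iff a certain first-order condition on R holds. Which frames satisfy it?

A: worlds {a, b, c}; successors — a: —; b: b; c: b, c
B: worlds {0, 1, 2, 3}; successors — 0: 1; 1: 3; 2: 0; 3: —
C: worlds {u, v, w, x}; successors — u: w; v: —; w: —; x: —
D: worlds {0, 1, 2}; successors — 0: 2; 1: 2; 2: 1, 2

A, C

The schema corresponds to transitivity: ∀x ∀y ∀z (Rxy ∧ Ryz → Rxz).
A: holds.
B: fails — R01 and R13 but not R03.
C: holds.
D: fails — R12 and R21 but not R11.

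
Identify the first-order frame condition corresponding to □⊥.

emptiness of R: ∀x ∀y ¬Rxy

□⊥ is valid iff no world has any successor (otherwise □⊥ fails at any world with one).
Conversely, any frame satisfying ∀x ∀y ¬Rxy validates the schema.
So the correspondent is emptiness of R.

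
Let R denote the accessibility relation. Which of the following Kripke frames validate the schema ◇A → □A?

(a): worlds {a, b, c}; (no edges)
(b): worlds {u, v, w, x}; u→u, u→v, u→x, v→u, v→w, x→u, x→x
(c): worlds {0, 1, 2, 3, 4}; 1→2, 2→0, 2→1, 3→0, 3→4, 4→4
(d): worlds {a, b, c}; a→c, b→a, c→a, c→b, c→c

(a)

Frame correspondent (Sahlqvist): ∀x ∀y ∀z (Rxy ∧ Rxz → y = z) — i.e. partial functionality.
(a): satisfies the condition.
(b): fails — u sees both u and v.
(c): fails — 2 sees both 0 and 1.
(d): fails — c sees both a and b.
Valid on: (a).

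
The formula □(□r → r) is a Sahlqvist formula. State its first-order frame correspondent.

shift-reflexivity: ∀x ∀y (Rxy → Ryy)

Suppose □(□r→r) is valid. Take Rxy and set V(r)={w : Ryw}. Then at y, □r holds; since □(□r→r) at x, □r→r at y, so r at y, i.e. Ryy.
The converse is a direct semantic check.
So the correspondent is shift-reflexivity.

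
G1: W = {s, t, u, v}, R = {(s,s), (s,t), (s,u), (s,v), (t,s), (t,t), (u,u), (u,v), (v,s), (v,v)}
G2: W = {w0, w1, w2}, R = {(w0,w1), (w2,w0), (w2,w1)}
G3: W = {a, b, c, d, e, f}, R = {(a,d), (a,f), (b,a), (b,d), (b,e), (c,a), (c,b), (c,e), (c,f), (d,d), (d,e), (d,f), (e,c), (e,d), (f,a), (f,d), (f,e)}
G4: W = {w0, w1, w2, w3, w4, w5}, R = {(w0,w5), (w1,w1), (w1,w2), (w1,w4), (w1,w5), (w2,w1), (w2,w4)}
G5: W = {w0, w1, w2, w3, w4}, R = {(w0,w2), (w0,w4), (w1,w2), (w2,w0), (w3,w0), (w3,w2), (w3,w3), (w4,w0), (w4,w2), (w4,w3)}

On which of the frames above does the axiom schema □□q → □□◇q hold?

G1, G3

Frame correspondent (Sahlqvist): ∀x ∀z (xR²z → ∃w (xR²w ∧ zRw)) — i.e. a generalized confluence (Geach) condition.
G1: condition met.
G2: fails — w2R²w1 but no w with w2R²w and w1Rw.
G3: condition met.
G4: fails — w1R²w4 but no w with w1R²w and w4Rw.
G5: fails — w1R²w0 but no w with w1R²w and w0Rw.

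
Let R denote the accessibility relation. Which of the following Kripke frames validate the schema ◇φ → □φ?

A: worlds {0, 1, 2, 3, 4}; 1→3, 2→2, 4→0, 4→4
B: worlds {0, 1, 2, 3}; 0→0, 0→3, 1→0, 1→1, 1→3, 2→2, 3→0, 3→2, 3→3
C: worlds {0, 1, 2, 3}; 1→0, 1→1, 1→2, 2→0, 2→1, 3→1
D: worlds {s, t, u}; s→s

This is the axiom for partial functionality; its first-order frame correspondent is ∀x ∀y ∀z (Rxy ∧ Rxz → y = z).
A: fails — 4 sees both 0 and 4.
B: fails — 0 sees both 0 and 3.
C: fails — 1 sees both 0 and 1.
D: ✓.
Valid on: D.

D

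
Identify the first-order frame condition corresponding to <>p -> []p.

Suppose ◇p→□p is valid. Take Rxy, Rxz and set V(p)={y}. Then ◇p at x, so □p at x, so p at z, i.e. z=y.

partial functionality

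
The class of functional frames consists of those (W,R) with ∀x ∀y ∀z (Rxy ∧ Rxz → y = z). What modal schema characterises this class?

◇ψ → □ψ

A defining formula is ◇ψ → □ψ (the CD axiom).
Suppose ◇ψ→□ψ is valid. Take Rxy, Rxz and set V(ψ)={y}. Then ◇ψ at x, so □ψ at x, so ψ at z, i.e. z=y.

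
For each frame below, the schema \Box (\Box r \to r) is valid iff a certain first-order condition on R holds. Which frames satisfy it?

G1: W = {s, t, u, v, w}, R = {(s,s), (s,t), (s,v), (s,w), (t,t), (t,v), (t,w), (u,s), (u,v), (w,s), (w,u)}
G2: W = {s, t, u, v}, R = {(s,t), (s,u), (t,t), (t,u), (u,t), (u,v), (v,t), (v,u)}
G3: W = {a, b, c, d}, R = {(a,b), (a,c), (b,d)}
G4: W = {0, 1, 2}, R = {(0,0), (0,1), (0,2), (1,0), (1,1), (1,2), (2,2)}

G4

This is the axiom for shift-reflexivity; its first-order frame correspondent is \forall x \forall y (Rxy \to Ryy).
G1: fails — Ruv but not Rvv.
G2: fails — Ruv but not Rvv.
G3: fails — Rac but not Rcc.
G4: holds.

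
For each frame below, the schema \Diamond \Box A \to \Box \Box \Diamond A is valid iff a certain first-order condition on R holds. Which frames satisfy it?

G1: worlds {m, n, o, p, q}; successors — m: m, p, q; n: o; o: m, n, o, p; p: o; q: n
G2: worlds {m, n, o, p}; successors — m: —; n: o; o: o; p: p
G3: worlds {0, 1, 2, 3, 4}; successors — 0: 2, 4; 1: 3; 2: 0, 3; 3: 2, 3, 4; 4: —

G2

The schema corresponds to a generalized confluence (Geach) condition: \forall x \forall y \forall z ((xRy \wedge x R^2 z) \to \exists w (yRw \wedge zRw)).
G1: fails — mRm, mR²n but no w with mRw and nRw.
G2: satisfies the condition.
G3: fails — 0R2, 0R²0 but no w with 2Rw and 0Rw.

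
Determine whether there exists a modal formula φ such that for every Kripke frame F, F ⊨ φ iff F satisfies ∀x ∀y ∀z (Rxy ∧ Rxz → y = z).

Definable; ◇p → □p defines it

Yes: it is partial functionality, defined by the CD schema ◇p → □p.
Suppose ◇p→□p is valid. Take Rxy, Rxz and set V(p)={y}. Then ◇p at x, so □p at x, so p at z, i.e. z=y.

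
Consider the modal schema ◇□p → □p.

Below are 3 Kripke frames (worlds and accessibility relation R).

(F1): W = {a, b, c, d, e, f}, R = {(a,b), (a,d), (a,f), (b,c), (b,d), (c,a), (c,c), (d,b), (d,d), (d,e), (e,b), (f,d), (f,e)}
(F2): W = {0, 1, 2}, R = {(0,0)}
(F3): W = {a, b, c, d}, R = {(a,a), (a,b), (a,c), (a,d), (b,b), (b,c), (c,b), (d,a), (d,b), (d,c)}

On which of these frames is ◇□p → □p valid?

Frame correspondent (Sahlqvist): ∀x ∀y ∀z (Rxy ∧ Rxz → Ryz) — i.e. the Euclidean property.
(F1): fails — Rab and Rab but not Rbb.
(F2): satisfies the condition.
(F3): fails — Rab and Raa but not Rba.

(F2)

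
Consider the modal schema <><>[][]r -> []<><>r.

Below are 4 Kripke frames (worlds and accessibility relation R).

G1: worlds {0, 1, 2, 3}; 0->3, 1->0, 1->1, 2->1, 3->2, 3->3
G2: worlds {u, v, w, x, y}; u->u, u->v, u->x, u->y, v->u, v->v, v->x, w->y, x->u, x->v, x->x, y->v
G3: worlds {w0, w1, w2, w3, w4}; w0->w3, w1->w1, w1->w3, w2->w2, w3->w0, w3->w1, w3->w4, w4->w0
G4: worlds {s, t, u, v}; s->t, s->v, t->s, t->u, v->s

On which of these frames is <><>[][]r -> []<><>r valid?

G1, G2

Frame correspondent (Sahlqvist): forall x forall y forall z ((x R^2 y & xRz) -> exists w (y R^2 w & z R^2 w)) — i.e. a generalized confluence (Geach) condition.
G1: satisfies the condition.
G2: satisfies the condition.
G3: fails — w3R²w0, w3Rw4 but no w with w0R²w and w4R²w.
G4: fails — sR²s, sRt but no w with sR²w and tR²w.
Valid on: G1, G2.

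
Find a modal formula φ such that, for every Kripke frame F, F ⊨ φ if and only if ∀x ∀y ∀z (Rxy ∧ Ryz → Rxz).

□q → □□q

This is transitivity; the standard corresponding axiom is 4: □q → □□q.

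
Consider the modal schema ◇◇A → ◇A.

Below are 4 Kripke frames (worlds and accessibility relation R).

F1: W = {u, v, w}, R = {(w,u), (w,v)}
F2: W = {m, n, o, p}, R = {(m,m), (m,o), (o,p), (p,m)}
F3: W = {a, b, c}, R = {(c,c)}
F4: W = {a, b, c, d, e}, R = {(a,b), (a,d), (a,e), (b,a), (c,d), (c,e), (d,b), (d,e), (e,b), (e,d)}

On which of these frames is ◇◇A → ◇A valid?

F1, F3

This is the axiom for transitivity; its first-order frame correspondent is ∀x ∀y ∀z (Rxy ∧ Ryz → Rxz).
F1: satisfies the condition.
F2: fails — Rop and Rpm but not Rom.
F3: satisfies the condition.
F4: fails — Reb and Rba but not Rea.
Valid on: F1, F3.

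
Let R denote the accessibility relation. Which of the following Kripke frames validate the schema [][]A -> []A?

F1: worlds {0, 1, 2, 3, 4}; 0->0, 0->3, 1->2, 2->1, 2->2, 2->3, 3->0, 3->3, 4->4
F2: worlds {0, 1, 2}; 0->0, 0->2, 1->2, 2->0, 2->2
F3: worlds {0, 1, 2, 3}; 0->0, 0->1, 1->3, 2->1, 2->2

This is the axiom for density; its first-order frame correspondent is forall x forall y (Rxy -> exists z (Rxz & Rzy)).
F1: condition met.
F2: condition met.
F3: fails — R13 but no z with R1z and Rz3.

F1, F2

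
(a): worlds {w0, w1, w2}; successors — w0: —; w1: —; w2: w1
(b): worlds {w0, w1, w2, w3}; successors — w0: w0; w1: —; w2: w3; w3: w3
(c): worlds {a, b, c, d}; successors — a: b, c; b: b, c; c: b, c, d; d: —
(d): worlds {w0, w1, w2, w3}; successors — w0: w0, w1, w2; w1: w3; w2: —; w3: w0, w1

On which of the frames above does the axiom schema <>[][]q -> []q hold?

The schema corresponds to a generalized confluence (Geach) condition: forall x forall y forall z ((xRy & xRz) -> exists w (y R^2 w & z = w)).
(a): fails — w2Rw1, w2Rw1 but no w with w1R²w and w1=w.
(b): satisfies the condition.
(c): fails — cRd, cRb but no w with dR²w and b=w.
(d): fails — w0Rw1, w0Rw2 but no w with w1R²w and w2=w.

(b)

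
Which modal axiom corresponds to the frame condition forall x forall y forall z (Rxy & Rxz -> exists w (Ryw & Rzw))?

◇□q → □◇q

This is convergence; the standard corresponding axiom is .2: ◇□q → □◇q.
Suppose ◇□q→□◇q is valid. Take Rxy, Rxz and set V(q)={w : Ryw}. Then □q at y so ◇□q at x, so □◇q at x, so ◇q at z, giving w with Rzw and Ryw.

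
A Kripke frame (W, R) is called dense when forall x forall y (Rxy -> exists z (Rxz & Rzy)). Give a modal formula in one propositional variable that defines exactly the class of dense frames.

□□p → □p

The condition is density. The C4 schema □□p → □p defines it.
Suppose □□p→□p is valid. Take Rxy and set V(p)={w : xR²w}. Then □□p at x, so □p at x, so p at y, i.e. ∃z(Rxz∧Rzy).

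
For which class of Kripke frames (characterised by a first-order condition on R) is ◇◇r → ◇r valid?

transitivity: ∀x ∀y ∀z (Rxy ∧ Ryz → Rxz)

Replacing r by ¬r and contraposing gives the equivalent schema □r → □□r.
Suppose □r→□□r is valid. Take Rxy, Ryz and set V(r)={w : Rxw}. Then □r at x, so □□r at x, so □r at y, so r at z, i.e. Rxz.
Conversely, on a frame with transitivity the schema holds at every world under every valuation.
Frame condition: ∀x ∀y ∀z (Rxy ∧ Ryz → Rxz).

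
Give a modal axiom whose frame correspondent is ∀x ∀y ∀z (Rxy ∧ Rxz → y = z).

A defining formula is ◇p → □p (the CD axiom).
Suppose ◇p→□p is valid. Take Rxy, Rxz and set V(p)={y}. Then ◇p at x, so □p at x, so p at z, i.e. z=y.

◇p → □p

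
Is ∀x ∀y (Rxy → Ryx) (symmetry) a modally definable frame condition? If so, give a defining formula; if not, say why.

Definable; q → □◇q defines it

Yes: it is symmetry, defined by the B schema q → □◇q.
Suppose q→□◇q is valid. Take Rxy and set V(q)={x}. Then q at x, so □◇q at x, so ◇q at y, so some z with Ryz has q; z=x, i.e. Ryx.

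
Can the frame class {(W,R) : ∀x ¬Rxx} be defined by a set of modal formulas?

If a class were modally definable it would be closed under surjective bounded morphisms (Goldblatt–Thomason).
The 2-cycle (worlds 0,1 with 0→1→0) is irreflexive, and the map sending every world to a single reflexive point • is a surjective bounded morphism (forth: every edge maps to (•,•); back: every world has a successor). So any modal formula valid on the 2-cycle is also valid on the reflexive point, which is not irreflexive.
So no modal formula (or set of formulas) defines exactly the irreflexive frames.

Not definable by any modal formula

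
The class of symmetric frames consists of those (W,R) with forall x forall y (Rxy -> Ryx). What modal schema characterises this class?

This is symmetry; the standard corresponding axiom is B: r → □◇r.
Suppose r→□◇r is valid. Take Rxy and set V(r)={x}. Then r at x, so □◇r at x, so ◇r at y, so some z with Ryz has r; z=x, i.e. Ryx.

r → □◇r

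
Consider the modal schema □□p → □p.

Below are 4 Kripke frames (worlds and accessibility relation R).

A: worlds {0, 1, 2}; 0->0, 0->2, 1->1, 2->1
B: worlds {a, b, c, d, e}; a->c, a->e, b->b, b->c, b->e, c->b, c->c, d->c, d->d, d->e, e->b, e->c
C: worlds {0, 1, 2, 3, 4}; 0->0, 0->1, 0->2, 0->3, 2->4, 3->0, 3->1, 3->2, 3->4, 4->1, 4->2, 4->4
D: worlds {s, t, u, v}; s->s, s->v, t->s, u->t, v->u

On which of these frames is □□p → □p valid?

A, C

Frame correspondent (Sahlqvist): ∀x ∀y (Rxy → ∃z (Rxz ∧ Rzy)) — i.e. density.
A: ✓.
B: fails — Rae but no z with Raz and Rze.
C: ✓.
D: fails — Rut but no z with Ruz and Rzt.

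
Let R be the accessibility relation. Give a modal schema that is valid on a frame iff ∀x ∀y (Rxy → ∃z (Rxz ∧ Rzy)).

□□q → □q

This is density; the standard corresponding axiom is C4: □□q → □q.
Suppose □□q→□q is valid. Take Rxy and set V(q)={w : xR²w}. Then □□q at x, so □q at x, so q at y, i.e. ∃z(Rxz∧Rzy).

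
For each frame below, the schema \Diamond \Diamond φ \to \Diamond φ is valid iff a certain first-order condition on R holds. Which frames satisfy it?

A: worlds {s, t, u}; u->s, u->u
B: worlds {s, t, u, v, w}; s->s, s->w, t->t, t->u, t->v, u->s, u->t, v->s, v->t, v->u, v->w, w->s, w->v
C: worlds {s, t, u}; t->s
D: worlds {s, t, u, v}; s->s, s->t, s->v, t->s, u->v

This is the axiom for transitivity; its first-order frame correspondent is \forall x \forall y \forall z (Rxy \wedge Ryz \to Rxz).
A: ✓.
B: fails — Rtv and Rvw but not Rtw.
C: ✓.
D: fails — Rts and Rsv but not Rtv.
Valid on: A, C.

A, C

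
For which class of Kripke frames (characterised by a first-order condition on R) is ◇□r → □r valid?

Replacing r by ¬r and contraposing gives the equivalent schema ◇r → □◇r.
Suppose ◇r→□◇r is valid. Take Rxy, Rxz and set V(r)={y}. Then ◇r at x, so □◇r at x, so ◇r at z, so some w with Rzw has r; w=y, i.e. Rzy. By symmetry of the argument, Ryz.

The Euclidean property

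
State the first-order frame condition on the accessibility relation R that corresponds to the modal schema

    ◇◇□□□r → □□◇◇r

This is a Sahlqvist (Geach-type) schema ◇^2□^3r → □^2◇^2r.
First-order correspondent: ∀x ∀y ∀z ((xR²y ∧ xR²z) → ∃w (yR³w ∧ zR²w)).

∀x ∀y ∀z ((xR²y ∧ xR²z) → ∃w (yR³w ∧ zR²w))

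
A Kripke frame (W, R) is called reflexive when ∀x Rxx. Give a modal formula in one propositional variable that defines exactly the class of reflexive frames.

The condition is reflexivity. The T schema □p → p defines it.
Suppose □p→p is valid. At any x set V(p)={w : Rxw}. Then □p holds at x, so p holds at x, i.e. Rxx.

□p → p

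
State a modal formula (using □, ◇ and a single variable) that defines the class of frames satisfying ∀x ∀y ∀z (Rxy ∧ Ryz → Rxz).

This is transitivity; the standard corresponding axiom is 4: □r → □□r.
Suppose □r→□□r is valid. Take Rxy, Ryz and set V(r)={w : Rxw}. Then □r at x, so □□r at x, so □r at y, so r at z, i.e. Rxz.

□r → □□r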